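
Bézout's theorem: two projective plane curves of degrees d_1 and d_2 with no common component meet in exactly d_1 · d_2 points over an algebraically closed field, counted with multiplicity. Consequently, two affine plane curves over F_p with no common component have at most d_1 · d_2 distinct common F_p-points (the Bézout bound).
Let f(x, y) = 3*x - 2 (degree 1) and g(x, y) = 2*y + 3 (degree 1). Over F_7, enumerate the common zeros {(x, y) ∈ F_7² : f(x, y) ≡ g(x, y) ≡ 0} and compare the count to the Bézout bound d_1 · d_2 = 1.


Common zeros: {(3, 2)}; count = 1; Bézout bound = 1.

deg(f) = 1, deg(g) = 1, so Bézout bound = 1.
Scan x ∈ F_7. For each x, list the y ∈ F_7 with f(x, y) ≡ 0 and those with g(x, y) ≡ 0 (mod 7); the common zeros in that column are the intersection.
  x = 0: f ≡ 0 at y ∈ ∅; g ≡ 0 at y ∈ {2}; common: ∅.
  x = 1: f ≡ 0 at y ∈ ∅; g ≡ 0 at y ∈ {2}; common: ∅.
  x = 2: f ≡ 0 at y ∈ ∅; g ≡ 0 at y ∈ {2}; common: ∅.
  x = 3: f ≡ 0 at y ∈ {0, 1, 2, 3, 4, 5, 6}; g ≡ 0 at y ∈ {2}; common: {2}.
  x = 4: f ≡ 0 at y ∈ ∅; g ≡ 0 at y ∈ {2}; common: ∅.
  x = 5: f ≡ 0 at y ∈ ∅; g ≡ 0 at y ∈ {2}; common: ∅.
  x = 6: f ≡ 0 at y ∈ ∅; g ≡ 0 at y ∈ {2}; common: ∅.
Collecting: common zeros = {(3, 2)}, so the count is 1.
Comparison with the Bézout bound: 1 ≤ 1 = deg(f)·deg(g), as expected for curves with no common component (the bound is attained).


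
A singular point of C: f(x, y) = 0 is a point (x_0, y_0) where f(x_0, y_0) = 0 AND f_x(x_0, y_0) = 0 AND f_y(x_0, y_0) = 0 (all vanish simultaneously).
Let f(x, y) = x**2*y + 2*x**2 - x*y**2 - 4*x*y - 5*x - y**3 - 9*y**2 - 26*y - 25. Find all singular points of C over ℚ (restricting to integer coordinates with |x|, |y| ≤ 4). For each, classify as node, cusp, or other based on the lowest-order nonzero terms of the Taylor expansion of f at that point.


Singular points: {(-1, -3)}; classification: node.

Compute partial derivatives:
  f_x = 2*x*y + 4*x - y**2 - 4*y - 5.
  f_y = x**2 - 2*x*y - 4*x - 3*y**2 - 18*y - 26.
Scan x_0 ∈ {−4, ..., 4}. For each x_0, f_y(x_0, y) is a polynomial in y; find its integer roots y ∈ {−4, ..., 4}, then test f_x and f at those candidates.
  x = -4: f_y(-4, y) = -3*y**2 - 10*y + 6; no integer root y with |y| ≤ 4.
  x = -3: f_y(-3, y) = -3*y**2 - 12*y - 5; no integer root y with |y| ≤ 4.
  x = -2: f_y(-2, y) = -3*y**2 - 14*y - 14; no integer root y with |y| ≤ 4.
  x = -1: f_y(-1, y) = -3*y**2 - 16*y - 21; vanishes at y ∈ {-3}. (-1, -3): f_x = 0, f = 0 — SINGULAR.
  x = 0: f_y(0, y) = -3*y**2 - 18*y - 26; no integer root y with |y| ≤ 4.
  x = 1: f_y(1, y) = -3*y**2 - 20*y - 29; no integer root y with |y| ≤ 4.
  x = 2: f_y(2, y) = -3*y**2 - 22*y - 30; no integer root y with |y| ≤ 4.
  x = 3: f_y(3, y) = -3*y**2 - 24*y - 29; no integer root y with |y| ≤ 4.
  x = 4: f_y(4, y) = -3*y**2 - 26*y - 26; no integer root y with |y| ≤ 4.
Only singular point on the grid: (-1, -3).
Classify: substitute x = -1 + u, y = -3 + v and expand: f = u**2*v - u**2 - u*v**2 - v**3 + v**2.
No constant or linear terms (consistent with a singular point). Quadratic part: -u**2 + v**2. Cubic part: u**2*v - u*v**2 - v**3.
The quadratic part v**2 - u**2 = (v − u)(v + u) splits into two distinct linear factors, so there are two distinct tangent lines y − -3 = ±(x − -1) — this is a node (ordinary double point).
Classification: node.


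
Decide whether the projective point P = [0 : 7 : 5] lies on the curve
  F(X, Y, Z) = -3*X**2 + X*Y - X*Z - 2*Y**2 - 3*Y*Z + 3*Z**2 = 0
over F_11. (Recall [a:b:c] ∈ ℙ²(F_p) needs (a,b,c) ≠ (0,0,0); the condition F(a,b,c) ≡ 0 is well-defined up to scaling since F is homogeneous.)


F(0,7,5) ≡ 4 (mod 11); P is NOT on the curve.

Evaluate F(0, 7, 5) term-by-term (mod 11).
  -3*X**2 ↦ -3·0·1·1 = 0
  X*Y ↦ 1·0·7·1 = 0
  -X*Z ↦ -1·0·1·5 = 0
  -2*Y**2 ↦ -2·1·49·1 = -98
  -3*Y*Z ↦ -3·1·7·5 = -105
  3*Z**2 ↦ 3·1·1·25 = 75
Sum: F(0, 7, 5) = (0) + (0) + (0) + (-98) + (-105) + (75) = -128.
Reducing mod 11: -128 ≡ 4 (mod 11).
Since F(a, b, c) ≡ 4 ≠ 0 (mod 11), P does NOT lie on the curve.


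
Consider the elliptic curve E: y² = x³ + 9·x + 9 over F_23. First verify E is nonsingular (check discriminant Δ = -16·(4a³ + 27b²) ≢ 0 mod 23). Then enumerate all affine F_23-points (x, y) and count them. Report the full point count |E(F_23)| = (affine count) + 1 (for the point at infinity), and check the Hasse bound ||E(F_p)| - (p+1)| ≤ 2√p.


Affine points = {(0, 3), (0, 20), (2, 9), (2, 14), (5, 8), (5, 15), (6, 7), (6, 16), (7, 1), (7, 22), (8, 8), (8, 15), (10, 8), (10, 15), (11, 6), (11, 17), (13, 0), (14, 2), (14, 21), (15, 0), (18, 0), (19, 1), (19, 22), (20, 1), (20, 22), (21, 11), (21, 12)}; affine count = 27; |E(F_23)| = 28.

Discriminant check: Δ ∝ 4a³ + 27b² = 4·9³ + 27·9² = 4·729 + 27·81 ≡ 20 (mod 23). Nonzero ⇒ E is nonsingular.
For each x ∈ F_23, compute rhs = x³ + 9·x + 9 mod 23, then count y ∈ F_23 with y² ≡ rhs.
  x = 0: rhs = 9, matching y values: 3, 20 (2 points).
  x = 1: rhs = 19, matching y values: none (0 points).
  x = 2: rhs = 12, matching y values: 9, 14 (2 points).
  x = 3: rhs = 17, matching y values: none (0 points).
  x = 4: rhs = 17, matching y values: none (0 points).
  x = 5: rhs = 18, matching y values: 8, 15 (2 points).
  x = 6: rhs = 3, matching y values: 7, 16 (2 points).
  x = 7: rhs = 1, matching y values: 1, 22 (2 points).
  x = 8: rhs = 18, matching y values: 8, 15 (2 points).
  x = 9: rhs = 14, matching y values: none (0 points).
  x = 10: rhs = 18, matching y values: 8, 15 (2 points).
  x = 11: rhs = 13, matching y values: 6, 17 (2 points).
  x = 12: rhs = 5, matching y values: none (0 points).
  x = 13: rhs = 0, matching y values: 0 (1 points).
  x = 14: rhs = 4, matching y values: 2, 21 (2 points).
  x = 15: rhs = 0, matching y values: 0 (1 points).
  x = 16: rhs = 17, matching y values: none (0 points).
  x = 17: rhs = 15, matching y values: none (0 points).
  x = 18: rhs = 0, matching y values: 0 (1 points).
  x = 19: rhs = 1, matching y values: 1, 22 (2 points).
  x = 20: rhs = 1, matching y values: 1, 22 (2 points).
  x = 21: rhs = 6, matching y values: 11, 12 (2 points).
  x = 22: rhs = 22, matching y values: none (0 points).
Total affine count: 27.
Full point count |E(F_23)| = 27 + 1 = 28.
Hasse bound: |28 − (23+1)| = |4| = 4 ≤ 2√23 ≈ 9.5917 ✓.


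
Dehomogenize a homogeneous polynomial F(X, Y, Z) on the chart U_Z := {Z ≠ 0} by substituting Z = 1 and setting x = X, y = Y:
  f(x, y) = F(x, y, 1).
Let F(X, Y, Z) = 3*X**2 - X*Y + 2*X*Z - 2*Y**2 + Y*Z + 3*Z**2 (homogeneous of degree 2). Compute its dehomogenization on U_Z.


f(x, y) = 3*x**2 - x*y + 2*x - 2*y**2 + y + 3

On U_Z we set Z = 1. Each monomial c·X^i·Y^j·Z^k in F becomes c·x^i·y^j·1^k = c·x^i·y^j.
Substituting Z = 1: F(X, Y, 1) = 3*x**2 - x*y + 2*x - 2*y**2 + y + 3.
Note: deg(f) ≤ deg(F) = 2; strict inequality happens when F is divisible by Z (lost terms).


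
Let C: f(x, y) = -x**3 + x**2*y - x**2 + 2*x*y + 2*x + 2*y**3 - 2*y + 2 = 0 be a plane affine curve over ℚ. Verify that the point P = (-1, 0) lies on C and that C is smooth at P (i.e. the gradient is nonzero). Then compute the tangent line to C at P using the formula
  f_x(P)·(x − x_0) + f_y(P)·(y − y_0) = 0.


Tangent line at P: x - 3*y + 1 = 0.

Step 1: f(-1, 0) = 0, so P lies on C.
Step 2: partial derivatives
  f_x(x, y) = -3*x**2 + 2*x*y - 2*x + 2*y + 2, f_y(x, y) = x**2 + 2*x + 6*y**2 - 2.
  f_x(P) = 1, f_y(P) = -3 (gradient nonzero, so P is smooth).
Step 3: tangent line at P: 1·(x − -1) + -3·(y − 0) = 0.
Expanding: x - 3*y + 1 = 0.


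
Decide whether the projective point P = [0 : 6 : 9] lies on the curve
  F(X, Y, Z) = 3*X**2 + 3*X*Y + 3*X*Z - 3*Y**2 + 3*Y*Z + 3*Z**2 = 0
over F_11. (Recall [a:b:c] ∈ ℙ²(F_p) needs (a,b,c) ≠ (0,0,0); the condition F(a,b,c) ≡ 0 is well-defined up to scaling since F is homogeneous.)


F(0,6,9) ≡ 0 (mod 11); P is on the curve.

Evaluate F(0, 6, 9) term-by-term (mod 11).
  3*X**2 ↦ 3·0·1·1 = 0
  3*X*Y ↦ 3·0·6·1 = 0
  3*X*Z ↦ 3·0·1·9 = 0
  -3*Y**2 ↦ -3·1·36·1 = -108
  3*Y*Z ↦ 3·1·6·9 = 162
  3*Z**2 ↦ 3·1·1·81 = 243
Sum: F(0, 6, 9) = (0) + (0) + (0) + (-108) + (162) + (243) = 297.
Reducing mod 11: 297 ≡ 0 (mod 11).
Since F(a, b, c) ≡ 0 (mod 11), P lies on the curve.


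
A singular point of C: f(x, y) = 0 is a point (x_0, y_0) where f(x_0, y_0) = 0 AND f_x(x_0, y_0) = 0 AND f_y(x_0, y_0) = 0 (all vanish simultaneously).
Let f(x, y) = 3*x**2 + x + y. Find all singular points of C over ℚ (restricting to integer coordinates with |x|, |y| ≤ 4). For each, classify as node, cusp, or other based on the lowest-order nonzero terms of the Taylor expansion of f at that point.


No singular points in the scanned grid; C is smooth there.

Compute partial derivatives:
  f_x = 6*x + 1.
  f_y = 1.
f_y = 1 is a nonzero constant, so f_y never vanishes: no point (x, y) can satisfy f = f_x = f_y = 0. In particular no (x, y) ∈ {−4, ..., 4}² is singular; the curve is smooth.


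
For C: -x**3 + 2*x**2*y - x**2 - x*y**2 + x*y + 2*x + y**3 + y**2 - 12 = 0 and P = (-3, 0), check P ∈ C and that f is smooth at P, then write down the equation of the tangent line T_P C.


Tangent line at P: -19*x + 15*y - 57 = 0.

Step 1: f(-3, 0) = 0, so P lies on C.
Step 2: partial derivatives
  f_x(x, y) = -3*x**2 + 4*x*y - 2*x - y**2 + y + 2, f_y(x, y) = 2*x**2 - 2*x*y + x + 3*y**2 + 2*y.
  f_x(P) = -19, f_y(P) = 15 (gradient nonzero, so P is smooth).
Step 3: tangent line at P: -19·(x − -3) + 15·(y − 0) = 0.
Expanding: -19*x + 15*y - 57 = 0.


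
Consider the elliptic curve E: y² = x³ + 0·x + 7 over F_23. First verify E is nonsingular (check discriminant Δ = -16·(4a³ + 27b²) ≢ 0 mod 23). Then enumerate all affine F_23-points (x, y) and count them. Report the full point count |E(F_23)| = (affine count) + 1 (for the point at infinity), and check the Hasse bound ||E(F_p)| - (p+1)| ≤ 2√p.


Affine points = {(1, 10), (1, 13), (4, 5), (4, 18), (6, 4), (6, 19), (8, 6), (8, 17), (9, 0), (10, 8), (10, 15), (11, 2), (11, 21), (15, 1), (15, 22), (16, 3), (16, 20), (19, 9), (19, 14), (20, 7), (20, 16), (22, 11), (22, 12)}; affine count = 23; |E(F_23)| = 24.

Discriminant check: Δ ∝ 4a³ + 27b² = 4·0³ + 27·7² = 4·0 + 27·49 ≡ 12 (mod 23). Nonzero ⇒ E is nonsingular.
For each x ∈ F_23, compute rhs = x³ + 0·x + 7 mod 23, then count y ∈ F_23 with y² ≡ rhs.
  x = 0: rhs = 7, matching y values: none (0 points).
  x = 1: rhs = 8, matching y values: 10, 13 (2 points).
  x = 2: rhs = 15, matching y values: none (0 points).
  x = 3: rhs = 11, matching y values: none (0 points).
  x = 4: rhs = 2, matching y values: 5, 18 (2 points).
  x = 5: rhs = 17, matching y values: none (0 points).
  x = 6: rhs = 16, matching y values: 4, 19 (2 points).
  x = 7: rhs = 5, matching y values: none (0 points).
  x = 8: rhs = 13, matching y values: 6, 17 (2 points).
  x = 9: rhs = 0, matching y values: 0 (1 points).
  x = 10: rhs = 18, matching y values: 8, 15 (2 points).
  x = 11: rhs = 4, matching y values: 2, 21 (2 points).
  x = 12: rhs = 10, matching y values: none (0 points).
  x = 13: rhs = 19, matching y values: none (0 points).
  x = 14: rhs = 14, matching y values: none (0 points).
  x = 15: rhs = 1, matching y values: 1, 22 (2 points).
  x = 16: rhs = 9, matching y values: 3, 20 (2 points).
  x = 17: rhs = 21, matching y values: none (0 points).
  x = 18: rhs = 20, matching y values: none (0 points).
  x = 19: rhs = 12, matching y values: 9, 14 (2 points).
  x = 20: rhs = 3, matching y values: 7, 16 (2 points).
  x = 21: rhs = 22, matching y values: none (0 points).
  x = 22: rhs = 6, matching y values: 11, 12 (2 points).
Total affine count: 23.
Full point count |E(F_23)| = 23 + 1 = 24.
Hasse bound: |24 − (23+1)| = |0| = 0 ≤ 2√23 ≈ 9.5917 ✓.


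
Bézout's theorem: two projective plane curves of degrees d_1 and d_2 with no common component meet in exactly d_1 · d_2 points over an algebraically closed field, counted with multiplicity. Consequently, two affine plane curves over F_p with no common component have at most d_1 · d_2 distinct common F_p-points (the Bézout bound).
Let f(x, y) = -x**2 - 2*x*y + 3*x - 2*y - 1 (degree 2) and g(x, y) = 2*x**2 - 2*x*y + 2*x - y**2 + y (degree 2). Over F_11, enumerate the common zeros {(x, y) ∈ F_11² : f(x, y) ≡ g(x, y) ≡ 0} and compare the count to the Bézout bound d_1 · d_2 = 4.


Common zeros: {(8, 2)}; count = 1; Bézout bound = 4.

deg(f) = 2, deg(g) = 2, so Bézout bound = 4.
Scan x ∈ F_11. For each x, list the y ∈ F_11 with f(x, y) ≡ 0 and those with g(x, y) ≡ 0 (mod 11); the common zeros in that column are the intersection.
  x = 0: f ≡ 0 at y ∈ {5}; g ≡ 0 at y ∈ {0, 1}; common: ∅.
  x = 1: f ≡ 0 at y ∈ {3}; g ≡ 0 at y ∈ ∅; common: ∅.
  x = 2: f ≡ 0 at y ∈ {2}; g ≡ 0 at y ∈ ∅; common: ∅.
  x = 3: f ≡ 0 at y ∈ {4}; g ≡ 0 at y ∈ {3}; common: ∅.
  x = 4: f ≡ 0 at y ∈ {5}; g ≡ 0 at y ∈ {2}; common: ∅.
  x = 5: f ≡ 0 at y ∈ {0}; g ≡ 0 at y ∈ ∅; common: ∅.
  x = 6: f ≡ 0 at y ∈ {1}; g ≡ 0 at y ∈ ∅; common: ∅.
  x = 7: f ≡ 0 at y ∈ {3}; g ≡ 0 at y ∈ {4, 5}; common: ∅.
  x = 8: f ≡ 0 at y ∈ {2}; g ≡ 0 at y ∈ {2, 5}; common: {2}.
  x = 9: f ≡ 0 at y ∈ {0}; g ≡ 0 at y ∈ ∅; common: ∅.
  x = 10: f ≡ 0 at y ∈ ∅; g ≡ 0 at y ∈ {0, 3}; common: ∅.
Collecting: common zeros = {(8, 2)}, so the count is 1.
Comparison with the Bézout bound: 1 ≤ 4 = deg(f)·deg(g), as expected for curves with no common component (the affine F_11-count falls short of the bound because intersections may lie at infinity, over extension fields, or carry multiplicity).


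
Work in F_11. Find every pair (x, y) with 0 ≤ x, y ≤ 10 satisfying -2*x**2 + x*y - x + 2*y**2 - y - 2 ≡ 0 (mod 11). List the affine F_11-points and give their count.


Affine F_11-points: {(2, 6), (2, 10), (3, 2), (3, 8), (4, 1), (4, 3), (6, 6), (6, 8), (7, 1), (7, 7), (8, 3), (8, 10)}; count = 12.

For each of the 121 pairs (x, y) ∈ F_11², evaluate f(x, y) mod 11. Record the zeros.
  x = 0: [0↦9, 1↦10, 2↦4, 3↦2, 4↦4, 5↦10, 6↦9, 7↦1, 8↦8, 9↦8, 10↦1]  zeros at y ∈ ∅
  x = 1: [0↦6, 1↦8, 2↦3, 3↦2, 4↦5, 5↦1, 6↦1, 7↦5, 8↦2, 9↦3, 10↦8]  zeros at y ∈ ∅
  x = 2: [0↦10, 1↦2, 2↦9, 3↦9, 4↦2, 5↦10, 6↦0, 7↦5, 8↦3, 9↦5, 10↦0]  zeros at y ∈ {6, 10}
  x = 3: [0↦10, 1↦3, 2↦0, 3↦1, 4↦6, 5↦4, 6↦6, 7↦1, 8↦0, 9↦3, 10↦10]  zeros at y ∈ {2, 8}
  x = 4: [0↦6, 1↦0, 2↦9, 3↦0, 4↦6, 5↦5, 6↦8, 7↦4, 8↦4, 9↦8, 10↦5]  zeros at y ∈ {1, 3}
  x = 5: [0↦9, 1↦4, 2↦3, 3↦6, 4↦2, 5↦2, 6↦6, 7↦3, 8↦4, 9↦9, 10↦7]  zeros at y ∈ ∅
  x = 6: [0↦8, 1↦4, 2↦4, 3↦8, 4↦5, 5↦6, 6↦0, 7↦9, 8↦0, 9↦6, 10↦5]  zeros at y ∈ {6, 8}
  x = 7: [0↦3, 1↦0, 2↦1, 3↦6, 4↦4, 5↦6, 6↦1, 7↦0, 8↦3, 9↦10, 10↦10]  zeros at y ∈ {1, 7}
  x = 8: [0↦5, 1↦3, 2↦5, 3↦0, 4↦10, 5↦2, 6↦9, 7↦9, 8↦2, 9↦10, 10↦0]  zeros at y ∈ {3, 10}
  x = 9: [0↦3, 1↦2, 2↦5, 3↦1, 4↦1, 5↦5, 6↦2, 7↦3, 8↦8, 9↦6, 10↦8]  zeros at y ∈ ∅
  x = 10: [0↦8, 1↦8, 2↦1, 3↦9, 4↦10, 5↦4, 6↦2, 7↦4, 8↦10, 9↦9, 10↦1]  zeros at y ∈ ∅
Collecting zeros: affine points = {(2, 6), (2, 10), (3, 2), (3, 8), (4, 1), (4, 3), (6, 6), (6, 8), (7, 1), (7, 7), (8, 3), (8, 10)}.
Total count |C(F_11)_aff| = 12.


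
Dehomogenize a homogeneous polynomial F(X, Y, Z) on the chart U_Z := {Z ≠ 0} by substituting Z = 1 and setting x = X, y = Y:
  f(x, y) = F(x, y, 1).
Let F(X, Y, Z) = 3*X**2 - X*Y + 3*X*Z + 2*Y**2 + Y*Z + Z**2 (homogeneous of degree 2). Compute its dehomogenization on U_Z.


f(x, y) = 3*x**2 - x*y + 3*x + 2*y**2 + y + 1

On U_Z we set Z = 1. Each monomial c·X^i·Y^j·Z^k in F becomes c·x^i·y^j·1^k = c·x^i·y^j.
Substituting Z = 1: F(X, Y, 1) = 3*x**2 - x*y + 3*x + 2*y**2 + y + 1.
Note: deg(f) ≤ deg(F) = 2; strict inequality happens when F is divisible by Z (lost terms).


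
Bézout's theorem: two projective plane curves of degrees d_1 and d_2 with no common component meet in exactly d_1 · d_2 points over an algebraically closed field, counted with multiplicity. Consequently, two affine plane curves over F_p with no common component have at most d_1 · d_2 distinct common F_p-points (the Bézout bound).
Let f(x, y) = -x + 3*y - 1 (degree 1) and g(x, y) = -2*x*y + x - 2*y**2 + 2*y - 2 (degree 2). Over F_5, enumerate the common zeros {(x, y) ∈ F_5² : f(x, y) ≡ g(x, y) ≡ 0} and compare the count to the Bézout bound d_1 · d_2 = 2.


Common zeros: ∅; count = 0; Bézout bound = 2.

deg(f) = 1, deg(g) = 2, so Bézout bound = 2.
Scan x ∈ F_5. For each x, list the y ∈ F_5 with f(x, y) ≡ 0 and those with g(x, y) ≡ 0 (mod 5); the common zeros in that column are the intersection.
  x = 0: f ≡ 0 at y ∈ {2}; g ≡ 0 at y ∈ ∅; common: ∅.
  x = 1: f ≡ 0 at y ∈ {4}; g ≡ 0 at y ∈ ∅; common: ∅.
  x = 2: f ≡ 0 at y ∈ {1}; g ≡ 0 at y ∈ {0, 4}; common: ∅.
  x = 3: f ≡ 0 at y ∈ {3}; g ≡ 0 at y ∈ {1, 2}; common: ∅.
  x = 4: f ≡ 0 at y ∈ {0}; g ≡ 0 at y ∈ ∅; common: ∅.
Collecting: common zeros = ∅, so the count is 0.
Comparison with the Bézout bound: 0 ≤ 2 = deg(f)·deg(g), as expected for curves with no common component (the affine F_5-count falls short of the bound because intersections may lie at infinity, over extension fields, or carry multiplicity).


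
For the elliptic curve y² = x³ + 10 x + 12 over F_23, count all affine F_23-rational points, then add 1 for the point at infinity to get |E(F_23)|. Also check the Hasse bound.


Affine points = {(0, 9), (0, 14), (1, 0), (3, 0), (4, 1), (4, 22), (5, 7), (5, 16), (6, 9), (6, 14), (8, 11), (8, 12), (9, 7), (9, 16), (10, 10), (10, 13), (11, 2), (11, 21), (13, 4), (13, 19), (15, 8), (15, 15), (16, 6), (16, 17), (17, 9), (17, 14), (19, 0), (20, 1), (20, 22), (22, 1), (22, 22)}; affine count = 31; |E(F_23)| = 32.

Discriminant check: Δ ∝ 4a³ + 27b² = 4·10³ + 27·12² = 4·1000 + 27·144 ≡ 22 (mod 23). Nonzero ⇒ E is nonsingular.
For each x ∈ F_23, compute rhs = x³ + 10·x + 12 mod 23, then count y ∈ F_23 with y² ≡ rhs.
  x = 0: rhs = 12, matching y values: 9, 14 (2 points).
  x = 1: rhs = 0, matching y values: 0 (1 points).
  x = 2: rhs = 17, matching y values: none (0 points).
  x = 3: rhs = 0, matching y values: 0 (1 points).
  x = 4: rhs = 1, matching y values: 1, 22 (2 points).
  x = 5: rhs = 3, matching y values: 7, 16 (2 points).
  x = 6: rhs = 12, matching y values: 9, 14 (2 points).
  x = 7: rhs = 11, matching y values: none (0 points).
  x = 8: rhs = 6, matching y values: 11, 12 (2 points).
  x = 9: rhs = 3, matching y values: 7, 16 (2 points).
  x = 10: rhs = 8, matching y values: 10, 13 (2 points).
  x = 11: rhs = 4, matching y values: 2, 21 (2 points).
  x = 12: rhs = 20, matching y values: none (0 points).
  x = 13: rhs = 16, matching y values: 4, 19 (2 points).
  x = 14: rhs = 21, matching y values: none (0 points).
  x = 15: rhs = 18, matching y values: 8, 15 (2 points).
  x = 16: rhs = 13, matching y values: 6, 17 (2 points).
  x = 17: rhs = 12, matching y values: 9, 14 (2 points).
  x = 18: rhs = 21, matching y values: none (0 points).
  x = 19: rhs = 0, matching y values: 0 (1 points).
  x = 20: rhs = 1, matching y values: 1, 22 (2 points).
  x = 21: rhs = 7, matching y values: none (0 points).
  x = 22: rhs = 1, matching y values: 1, 22 (2 points).
Total affine count: 31.
Full point count |E(F_23)| = 31 + 1 = 32.
Hasse bound: |32 − (23+1)| = |8| = 8 ≤ 2√23 ≈ 9.5917 ✓.


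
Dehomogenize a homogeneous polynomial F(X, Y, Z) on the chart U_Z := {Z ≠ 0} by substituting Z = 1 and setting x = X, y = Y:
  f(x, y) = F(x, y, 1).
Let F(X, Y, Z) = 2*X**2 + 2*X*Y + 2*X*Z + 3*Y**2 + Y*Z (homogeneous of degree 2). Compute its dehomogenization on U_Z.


f(x, y) = 2*x**2 + 2*x*y + 2*x + 3*y**2 + y

On U_Z we set Z = 1. Each monomial c·X^i·Y^j·Z^k in F becomes c·x^i·y^j·1^k = c·x^i·y^j.
Substituting Z = 1: F(X, Y, 1) = 2*x**2 + 2*x*y + 2*x + 3*y**2 + y.
Note: deg(f) ≤ deg(F) = 2; strict inequality happens when F is divisible by Z (lost terms).


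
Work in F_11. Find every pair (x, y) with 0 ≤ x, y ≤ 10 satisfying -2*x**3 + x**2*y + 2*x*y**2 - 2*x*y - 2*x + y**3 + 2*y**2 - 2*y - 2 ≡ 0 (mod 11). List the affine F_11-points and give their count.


Affine F_11-points: {(1, 4), (1, 10), (2, 0), (2, 8), (4, 1), (4, 4), (4, 7), (5, 3), (5, 8), (5, 10), (6, 7), (8, 3), (8, 4), (8, 8), (9, 6), (10, 5), (10, 7), (10, 10)}; count = 18.

For each of the 121 pairs (x, y) ∈ F_11², evaluate f(x, y) mod 11. Record the zeros.
  x = 0: [0↦9, 1↦10, 2↦10, 3↦4, 4↦9, 5↦9, 6↦10, 7↦7, 8↦6, 9↦2, 10↦1]  zeros at y ∈ ∅
  x = 1: [0↦5, 1↦7, 2↦1, 3↦4, 4↦0, 5↦6, 6↦6, 7↦6, 8↦1, 9↦8, 10↦0]  zeros at y ∈ {4, 10}
  x = 2: [0↦0, 1↦5, 2↦6, 3↦9, 4↦9, 5↦1, 6↦2, 7↦7, 8↦0, 9↦9, 10↦7]  zeros at y ∈ {0, 8}
  x = 3: [0↦4, 1↦3, 2↦2, 3↦7, 4↦2, 5↦4, 6↦8, 7↦9, 8↦2, 9↦4, 10↦10]  zeros at y ∈ ∅
  x = 4: [0↦5, 1↦0, 2↦10, 3↦8, 4↦0, 5↦3, 6↦1, 7↦0, 8↦6, 9↦3, 10↦8]  zeros at y ∈ {1, 4, 7}
  x = 5: [0↦2, 1↦6, 2↦7, 3↦0, 4↦2, 5↦8, 6↦2, 7↦1, 8↦0, 9↦5, 10↦0]  zeros at y ∈ {3, 8, 10}
  x = 6: [0↦5, 1↦9, 2↦3, 3↦4, 4↦7, 5↦7, 6↦10, 7↦0, 8↦5, 9↦9, 10↦7]  zeros at y ∈ {7}
  x = 7: [0↦2, 1↦8, 2↦8, 3↦8, 4↦3, 5↦10, 6↦2, 7↦7, 8↦9, 9↦3, 10↦6]  zeros at y ∈ ∅
  x = 8: [0↦3, 1↦2, 2↦10, 3↦0, 4↦0, 5↦5, 6↦10, 7↦10, 8↦0, 9↦8, 10↦7]  zeros at y ∈ {3, 4, 8}
  x = 9: [0↦7, 1↦1, 2↦8, 3↦1, 4↦8, 5↦2, 6↦0, 7↦8, 8↦10, 9↦1, 10↦9]  zeros at y ∈ {6}
  x = 10: [0↦2, 1↦4, 2↦1, 3↦10, 4↦4, 5↦0, 6↦4, 7↦0, 8↦5, 9↦3, 10↦0]  zeros at y ∈ {5, 7, 10}
Collecting zeros: affine points = {(1, 4), (1, 10), (2, 0), (2, 8), (4, 1), (4, 4), (4, 7), (5, 3), (5, 8), (5, 10), (6, 7), (8, 3), (8, 4), (8, 8), (9, 6), (10, 5), (10, 7), (10, 10)}.
Total count |C(F_11)_aff| = 18.


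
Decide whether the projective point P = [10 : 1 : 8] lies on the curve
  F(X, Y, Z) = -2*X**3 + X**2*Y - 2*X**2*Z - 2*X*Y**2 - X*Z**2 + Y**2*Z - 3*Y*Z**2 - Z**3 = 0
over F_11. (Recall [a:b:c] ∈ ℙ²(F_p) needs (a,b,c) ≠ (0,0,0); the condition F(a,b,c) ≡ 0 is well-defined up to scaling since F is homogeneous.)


F(10,1,8) ≡ 6 (mod 11); P is NOT on the curve.

Evaluate F(10, 1, 8) term-by-term (mod 11).
  -2*X**3 ↦ -2·1000·1·1 = -2000
  X**2*Y ↦ 1·100·1·1 = 100
  -2*X**2*Z ↦ -2·100·1·8 = -1600
  -2*X*Y**2 ↦ -2·10·1·1 = -20
  -X*Z**2 ↦ -1·10·1·64 = -640
  Y**2*Z ↦ 1·1·1·8 = 8
  -3*Y*Z**2 ↦ -3·1·1·64 = -192
  -Z**3 ↦ -1·1·1·512 = -512
Sum: F(10, 1, 8) = (-2000) + (100) + (-1600) + (-20) + (-640) + (8) + (-192) + (-512) = -4856.
Reducing mod 11: -4856 ≡ 6 (mod 11).
Since F(a, b, c) ≡ 6 ≠ 0 (mod 11), P does NOT lie on the curve.


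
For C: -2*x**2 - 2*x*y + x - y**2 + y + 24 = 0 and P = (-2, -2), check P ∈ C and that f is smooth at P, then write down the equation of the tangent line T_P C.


Tangent line at P: 13*x + 9*y + 44 = 0.

Step 1: f(-2, -2) = 0, so P lies on C.
Step 2: partial derivatives
  f_x(x, y) = -4*x - 2*y + 1, f_y(x, y) = -2*x - 2*y + 1.
  f_x(P) = 13, f_y(P) = 9 (gradient nonzero, so P is smooth).
Step 3: tangent line at P: 13·(x − -2) + 9·(y − -2) = 0.
Expanding: 13*x + 9*y + 44 = 0.


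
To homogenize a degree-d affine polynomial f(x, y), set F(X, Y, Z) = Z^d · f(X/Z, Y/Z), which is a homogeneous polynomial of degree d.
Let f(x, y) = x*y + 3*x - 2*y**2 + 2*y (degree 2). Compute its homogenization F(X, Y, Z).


F(X, Y, Z) = X*Y + 3*X*Z - 2*Y**2 + 2*Y*Z

deg(f) = 2.
Substitute x = X/Z, y = Y/Z into f, then multiply by Z^2.
  monomial 1·x^1·y^1 ↦ 1·X^1·Y^1·Z^0.
  monomial 3·x^1·y^0 ↦ 3·X^1·Y^0·Z^1.
  monomial -2·x^0·y^2 ↦ -2·X^0·Y^2·Z^0.
  monomial 2·x^0·y^1 ↦ 2·X^0·Y^1·Z^1.
Collecting: F(X, Y, Z) = X*Y + 3*X*Z - 2*Y**2 + 2*Y*Z.


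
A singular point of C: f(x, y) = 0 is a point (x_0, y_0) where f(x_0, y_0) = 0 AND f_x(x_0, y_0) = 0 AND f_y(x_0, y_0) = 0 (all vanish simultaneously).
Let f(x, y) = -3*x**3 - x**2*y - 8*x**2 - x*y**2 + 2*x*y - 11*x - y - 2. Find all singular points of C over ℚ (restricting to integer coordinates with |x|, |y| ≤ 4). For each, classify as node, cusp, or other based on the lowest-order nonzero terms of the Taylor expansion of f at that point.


Singular points: {(-1, 2)}; classification: node.

Compute partial derivatives:
  f_x = -9*x**2 - 2*x*y - 16*x - y**2 + 2*y - 11.
  f_y = -x**2 - 2*x*y + 2*x - 1.
Scan x_0 ∈ {−4, ..., 4}. For each x_0, f_y(x_0, y) is a polynomial in y; find its integer roots y ∈ {−4, ..., 4}, then test f_x and f at those candidates.
  x = -4: f_y(-4, y) = 8*y - 25; no integer root y with |y| ≤ 4.
  x = -3: f_y(-3, y) = 6*y - 16; no integer root y with |y| ≤ 4.
  x = -2: f_y(-2, y) = 4*y - 9; no integer root y with |y| ≤ 4.
  x = -1: f_y(-1, y) = 2*y - 4; vanishes at y ∈ {2}. (-1, 2): f_x = 0, f = 0 — SINGULAR.
  x = 0: f_y(0, y) = -1; no integer root y with |y| ≤ 4.
  x = 1: f_y(1, y) = -2*y; vanishes at y ∈ {0}. (1, 0): f_x = -36 ≠ 0.
  x = 2: f_y(2, y) = -4*y - 1; no integer root y with |y| ≤ 4.
  x = 3: f_y(3, y) = -6*y - 4; no integer root y with |y| ≤ 4.
  x = 4: f_y(4, y) = -8*y - 9; no integer root y with |y| ≤ 4.
Only singular point on the grid: (-1, 2).
Classify: substitute x = -1 + u, y = 2 + v and expand: f = -3*u**3 - u**2*v - u**2 - u*v**2 + v**2.
No constant or linear terms (consistent with a singular point). Quadratic part: -u**2 + v**2. Cubic part: -3*u**3 - u**2*v - u*v**2.
The quadratic part v**2 - u**2 = (v − u)(v + u) splits into two distinct linear factors, so there are two distinct tangent lines y − 2 = ±(x − -1) — this is a node (ordinary double point).
Classification: node.


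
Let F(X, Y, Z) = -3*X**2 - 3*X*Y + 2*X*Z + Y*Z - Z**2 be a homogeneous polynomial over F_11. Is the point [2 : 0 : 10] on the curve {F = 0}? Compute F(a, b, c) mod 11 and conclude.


F(2,0,10) ≡ 5 (mod 11); P is NOT on the curve.

Evaluate F(2, 0, 10) term-by-term (mod 11).
  -3*X**2 ↦ -3·4·1·1 = -12
  -3*X*Y ↦ -3·2·0·1 = 0
  2*X*Z ↦ 2·2·1·10 = 40
  Y*Z ↦ 1·1·0·10 = 0
  -Z**2 ↦ -1·1·1·100 = -100
Sum: F(2, 0, 10) = (-12) + (0) + (40) + (0) + (-100) = -72.
Reducing mod 11: -72 ≡ 5 (mod 11).
Since F(a, b, c) ≡ 5 ≠ 0 (mod 11), P does NOT lie on the curve.


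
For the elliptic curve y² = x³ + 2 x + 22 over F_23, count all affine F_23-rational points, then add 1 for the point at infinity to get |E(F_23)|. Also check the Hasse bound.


Affine points = {(1, 5), (1, 18), (3, 3), (3, 20), (4, 5), (4, 18), (11, 8), (11, 15), (12, 7), (12, 16), (15, 0), (17, 1), (17, 22), (18, 5), (18, 18), (20, 9), (20, 14)}; affine count = 17; |E(F_23)| = 18.

Discriminant check: Δ ∝ 4a³ + 27b² = 4·2³ + 27·22² = 4·8 + 27·484 ≡ 13 (mod 23). Nonzero ⇒ E is nonsingular.
For each x ∈ F_23, compute rhs = x³ + 2·x + 22 mod 23, then count y ∈ F_23 with y² ≡ rhs.
  x = 0: rhs = 22, matching y values: none (0 points).
  x = 1: rhs = 2, matching y values: 5, 18 (2 points).
  x = 2: rhs = 11, matching y values: none (0 points).
  x = 3: rhs = 9, matching y values: 3, 20 (2 points).
  x = 4: rhs = 2, matching y values: 5, 18 (2 points).
  x = 5: rhs = 19, matching y values: none (0 points).
  x = 6: rhs = 20, matching y values: none (0 points).
  x = 7: rhs = 11, matching y values: none (0 points).
  x = 8: rhs = 21, matching y values: none (0 points).
  x = 9: rhs = 10, matching y values: none (0 points).
  x = 10: rhs = 7, matching y values: none (0 points).
  x = 11: rhs = 18, matching y values: 8, 15 (2 points).
  x = 12: rhs = 3, matching y values: 7, 16 (2 points).
  x = 13: rhs = 14, matching y values: none (0 points).
  x = 14: rhs = 11, matching y values: none (0 points).
  x = 15: rhs = 0, matching y values: 0 (1 points).
  x = 16: rhs = 10, matching y values: none (0 points).
  x = 17: rhs = 1, matching y values: 1, 22 (2 points).
  x = 18: rhs = 2, matching y values: 5, 18 (2 points).
  x = 19: rhs = 19, matching y values: none (0 points).
  x = 20: rhs = 12, matching y values: 9, 14 (2 points).
  x = 21: rhs = 10, matching y values: none (0 points).
  x = 22: rhs = 19, matching y values: none (0 points).
Total affine count: 17.
Full point count |E(F_23)| = 17 + 1 = 18.
Hasse bound: |18 − (23+1)| = |-6| = 6 ≤ 2√23 ≈ 9.5917 ✓.


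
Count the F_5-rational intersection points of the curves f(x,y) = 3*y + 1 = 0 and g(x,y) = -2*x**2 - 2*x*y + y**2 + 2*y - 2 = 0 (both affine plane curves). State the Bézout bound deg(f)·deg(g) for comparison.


Common zeros: {(1, 3)}; count = 1; Bézout bound = 2.

deg(f) = 1, deg(g) = 2, so Bézout bound = 2.
Scan x ∈ F_5. For each x, list the y ∈ F_5 with f(x, y) ≡ 0 and those with g(x, y) ≡ 0 (mod 5); the common zeros in that column are the intersection.
  x = 0: f ≡ 0 at y ∈ {3}; g ≡ 0 at y ∈ ∅; common: ∅.
  x = 1: f ≡ 0 at y ∈ {3}; g ≡ 0 at y ∈ {2, 3}; common: {3}.
  x = 2: f ≡ 0 at y ∈ {3}; g ≡ 0 at y ∈ {0, 2}; common: ∅.
  x = 3: f ≡ 0 at y ∈ {3}; g ≡ 0 at y ∈ {0, 4}; common: ∅.
  x = 4: f ≡ 0 at y ∈ {3}; g ≡ 0 at y ∈ ∅; common: ∅.
Collecting: common zeros = {(1, 3)}, so the count is 1.
Comparison with the Bézout bound: 1 ≤ 2 = deg(f)·deg(g), as expected for curves with no common component (the affine F_5-count falls short of the bound because intersections may lie at infinity, over extension fields, or carry multiplicity).


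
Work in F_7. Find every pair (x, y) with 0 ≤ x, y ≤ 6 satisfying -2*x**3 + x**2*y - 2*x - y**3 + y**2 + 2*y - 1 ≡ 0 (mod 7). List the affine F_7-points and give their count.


Affine F_7-points: {(0, 5), (1, 3), (2, 0), (2, 3), (2, 5), (3, 6), (4, 1), (4, 2), (4, 5)}; count = 9.

For each of the 49 pairs (x, y) ∈ F_7², evaluate f(x, y) mod 7. Record the zeros.
  x = 0: [0↦6, 1↦1, 2↦6, 3↦1, 4↦1, 5↦0, 6↦6]  zeros at y ∈ {5}
  x = 1: [0↦2, 1↦5, 2↦4, 3↦0, 4↦1, 5↦1, 6↦1]  zeros at y ∈ {3}
  x = 2: [0↦0, 1↦6, 2↦1, 3↦0, 4↦4, 5↦0, 6↦3]  zeros at y ∈ {0, 3, 5}
  x = 3: [0↦2, 1↦6, 2↦6, 3↦3, 4↦5, 5↦6, 6↦0]  zeros at y ∈ {6}
  x = 4: [0↦3, 1↦0, 2↦0, 3↦4, 4↦6, 5↦0, 6↦1]  zeros at y ∈ {1, 2, 5}
  x = 5: [0↦5, 1↦4, 2↦6, 3↦5, 4↦2, 5↦5, 6↦1]  zeros at y ∈ ∅
  x = 6: [0↦3, 1↦6, 2↦5, 3↦1, 4↦2, 5↦2, 6↦2]  zeros at y ∈ ∅
Collecting zeros: affine points = {(0, 5), (1, 3), (2, 0), (2, 3), (2, 5), (3, 6), (4, 1), (4, 2), (4, 5)}.
Total count |C(F_7)_aff| = 9.


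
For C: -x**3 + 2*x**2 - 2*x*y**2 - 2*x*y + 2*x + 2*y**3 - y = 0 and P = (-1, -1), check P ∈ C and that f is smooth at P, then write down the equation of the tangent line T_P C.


Tangent line at P: -5*x + 3*y - 2 = 0.

Step 1: f(-1, -1) = 0, so P lies on C.
Step 2: partial derivatives
  f_x(x, y) = -3*x**2 + 4*x - 2*y**2 - 2*y + 2, f_y(x, y) = -4*x*y - 2*x + 6*y**2 - 1.
  f_x(P) = -5, f_y(P) = 3 (gradient nonzero, so P is smooth).
Step 3: tangent line at P: -5·(x − -1) + 3·(y − -1) = 0.
Expanding: -5*x + 3*y - 2 = 0.


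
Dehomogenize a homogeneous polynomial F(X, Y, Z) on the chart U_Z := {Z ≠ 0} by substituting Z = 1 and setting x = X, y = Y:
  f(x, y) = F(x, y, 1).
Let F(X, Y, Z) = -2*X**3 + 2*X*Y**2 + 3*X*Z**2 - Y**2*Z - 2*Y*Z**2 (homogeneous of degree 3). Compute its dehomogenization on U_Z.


f(x, y) = -2*x**3 + 2*x*y**2 + 3*x - y**2 - 2*y

On U_Z we set Z = 1. Each monomial c·X^i·Y^j·Z^k in F becomes c·x^i·y^j·1^k = c·x^i·y^j.
Substituting Z = 1: F(X, Y, 1) = -2*x**3 + 2*x*y**2 + 3*x - y**2 - 2*y.
Note: deg(f) ≤ deg(F) = 3; strict inequality happens when F is divisible by Z (lost terms).


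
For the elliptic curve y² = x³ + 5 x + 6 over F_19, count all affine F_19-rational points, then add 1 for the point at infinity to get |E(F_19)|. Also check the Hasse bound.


Affine points = {(0, 5), (0, 14), (2, 9), (2, 10), (5, 2), (5, 17), (6, 9), (6, 10), (7, 2), (7, 17), (8, 8), (8, 11), (9, 1), (9, 18), (10, 7), (10, 12), (11, 9), (11, 10), (13, 8), (13, 11), (15, 6), (15, 13), (17, 8), (17, 11), (18, 0)}; affine count = 25; |E(F_19)| = 26.

Discriminant check: Δ ∝ 4a³ + 27b² = 4·5³ + 27·6² = 4·125 + 27·36 ≡ 9 (mod 19). Nonzero ⇒ E is nonsingular.
For each x ∈ F_19, compute rhs = x³ + 5·x + 6 mod 19, then count y ∈ F_19 with y² ≡ rhs.
  x = 0: rhs = 6, matching y values: 5, 14 (2 points).
  x = 1: rhs = 12, matching y values: none (0 points).
  x = 2: rhs = 5, matching y values: 9, 10 (2 points).
  x = 3: rhs = 10, matching y values: none (0 points).
  x = 4: rhs = 14, matching y values: none (0 points).
  x = 5: rhs = 4, matching y values: 2, 17 (2 points).
  x = 6: rhs = 5, matching y values: 9, 10 (2 points).
  x = 7: rhs = 4, matching y values: 2, 17 (2 points).
  x = 8: rhs = 7, matching y values: 8, 11 (2 points).
  x = 9: rhs = 1, matching y values: 1, 18 (2 points).
  x = 10: rhs = 11, matching y values: 7, 12 (2 points).
  x = 11: rhs = 5, matching y values: 9, 10 (2 points).
  x = 12: rhs = 8, matching y values: none (0 points).
  x = 13: rhs = 7, matching y values: 8, 11 (2 points).
  x = 14: rhs = 8, matching y values: none (0 points).
  x = 15: rhs = 17, matching y values: 6, 13 (2 points).
  x = 16: rhs = 2, matching y values: none (0 points).
  x = 17: rhs = 7, matching y values: 8, 11 (2 points).
  x = 18: rhs = 0, matching y values: 0 (1 points).
Total affine count: 25.
Full point count |E(F_19)| = 25 + 1 = 26.
Hasse bound: |26 − (19+1)| = |6| = 6 ≤ 2√19 ≈ 8.7178 ✓.


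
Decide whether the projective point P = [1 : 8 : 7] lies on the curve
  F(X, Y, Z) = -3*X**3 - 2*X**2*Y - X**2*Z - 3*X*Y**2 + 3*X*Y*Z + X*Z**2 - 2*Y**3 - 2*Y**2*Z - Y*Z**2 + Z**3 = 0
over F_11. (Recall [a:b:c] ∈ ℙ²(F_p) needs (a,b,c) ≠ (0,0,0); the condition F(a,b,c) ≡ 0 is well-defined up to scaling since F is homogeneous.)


F(1,8,7) ≡ 10 (mod 11); P is NOT on the curve.

Evaluate F(1, 8, 7) term-by-term (mod 11).
  -3*X**3 ↦ -3·1·1·1 = -3
  -2*X**2*Y ↦ -2·1·8·1 = -16
  -X**2*Z ↦ -1·1·1·7 = -7
  -3*X*Y**2 ↦ -3·1·64·1 = -192
  3*X*Y*Z ↦ 3·1·8·7 = 168
  X*Z**2 ↦ 1·1·1·49 = 49
  -2*Y**3 ↦ -2·1·512·1 = -1024
  -2*Y**2*Z ↦ -2·1·64·7 = -896
  -Y*Z**2 ↦ -1·1·8·49 = -392
  Z**3 ↦ 1·1·1·343 = 343
Sum: F(1, 8, 7) = (-3) + (-16) + (-7) + (-192) + (168) + (49) + (-1024) + (-896) + (-392) + (343) = -1970.
Reducing mod 11: -1970 ≡ 10 (mod 11).
Since F(a, b, c) ≡ 10 ≠ 0 (mod 11), P does NOT lie on the curve.


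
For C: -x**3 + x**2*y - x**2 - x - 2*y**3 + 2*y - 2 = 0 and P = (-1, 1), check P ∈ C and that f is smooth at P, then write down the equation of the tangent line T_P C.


Tangent line at P: -4*x - 3*y - 1 = 0.

Step 1: f(-1, 1) = 0, so P lies on C.
Step 2: partial derivatives
  f_x(x, y) = -3*x**2 + 2*x*y - 2*x - 1, f_y(x, y) = x**2 - 6*y**2 + 2.
  f_x(P) = -4, f_y(P) = -3 (gradient nonzero, so P is smooth).
Step 3: tangent line at P: -4·(x − -1) + -3·(y − 1) = 0.
Expanding: -4*x - 3*y - 1 = 0.


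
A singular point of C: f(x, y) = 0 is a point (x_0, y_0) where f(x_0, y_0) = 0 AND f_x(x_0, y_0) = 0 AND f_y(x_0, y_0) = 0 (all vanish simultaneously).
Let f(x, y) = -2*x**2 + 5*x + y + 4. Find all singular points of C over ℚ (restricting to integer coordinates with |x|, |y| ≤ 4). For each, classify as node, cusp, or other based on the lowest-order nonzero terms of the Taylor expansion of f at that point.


No singular points in the scanned grid; C is smooth there.

Compute partial derivatives:
  f_x = 5 - 4*x.
  f_y = 1.
f_y = 1 is a nonzero constant, so f_y never vanishes: no point (x, y) can satisfy f = f_x = f_y = 0. In particular no (x, y) ∈ {−4, ..., 4}² is singular; the curve is smooth.


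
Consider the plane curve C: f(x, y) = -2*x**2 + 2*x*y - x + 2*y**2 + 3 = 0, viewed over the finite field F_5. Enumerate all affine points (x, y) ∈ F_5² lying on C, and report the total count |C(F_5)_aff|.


Affine F_5-points: {(0, 1), (0, 4), (1, 0), (1, 4), (3, 1)}; count = 5.

For each of the 25 pairs (x, y) ∈ F_5², evaluate f(x, y) mod 5. Record the zeros.
  x = 0: [0↦3, 1↦0, 2↦1, 3↦1, 4↦0]  zeros at y ∈ {1, 4}
  x = 1: [0↦0, 1↦4, 2↦2, 3↦4, 4↦0]  zeros at y ∈ {0, 4}
  x = 2: [0↦3, 1↦4, 2↦4, 3↦3, 4↦1]  zeros at y ∈ ∅
  x = 3: [0↦2, 1↦0, 2↦2, 3↦3, 4↦3]  zeros at y ∈ {1}
  x = 4: [0↦2, 1↦2, 2↦1, 3↦4, 4↦1]  zeros at y ∈ ∅
Collecting zeros: affine points = {(0, 1), (0, 4), (1, 0), (1, 4), (3, 1)}.
Total count |C(F_5)_aff| = 5.


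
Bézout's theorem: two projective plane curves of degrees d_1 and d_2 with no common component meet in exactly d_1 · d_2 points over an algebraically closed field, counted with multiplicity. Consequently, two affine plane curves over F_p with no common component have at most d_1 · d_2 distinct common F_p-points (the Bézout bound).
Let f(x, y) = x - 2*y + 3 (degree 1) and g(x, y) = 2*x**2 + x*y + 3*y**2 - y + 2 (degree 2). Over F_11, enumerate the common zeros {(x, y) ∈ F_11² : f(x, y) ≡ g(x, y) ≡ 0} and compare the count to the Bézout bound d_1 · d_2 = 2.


Common zeros: ∅; count = 0; Bézout bound = 2.

deg(f) = 1, deg(g) = 2, so Bézout bound = 2.
Scan x ∈ F_11. For each x, list the y ∈ F_11 with f(x, y) ≡ 0 and those with g(x, y) ≡ 0 (mod 11); the common zeros in that column are the intersection.
  x = 0: f ≡ 0 at y ∈ {7}; g ≡ 0 at y ∈ ∅; common: ∅.
  x = 1: f ≡ 0 at y ∈ {2}; g ≡ 0 at y ∈ ∅; common: ∅.
  x = 2: f ≡ 0 at y ∈ {8}; g ≡ 0 at y ∈ ∅; common: ∅.
  x = 3: f ≡ 0 at y ∈ {3}; g ≡ 0 at y ∈ ∅; common: ∅.
  x = 4: f ≡ 0 at y ∈ {9}; g ≡ 0 at y ∈ ∅; common: ∅.
  x = 5: f ≡ 0 at y ∈ {4}; g ≡ 0 at y ∈ ∅; common: ∅.
  x = 6: f ≡ 0 at y ∈ {10}; g ≡ 0 at y ∈ ∅; common: ∅.
  x = 7: f ≡ 0 at y ∈ {5}; g ≡ 0 at y ∈ ∅; common: ∅.
  x = 8: f ≡ 0 at y ∈ {0}; g ≡ 0 at y ∈ ∅; common: ∅.
  x = 9: f ≡ 0 at y ∈ {6}; g ≡ 0 at y ∈ ∅; common: ∅.
  x = 10: f ≡ 0 at y ∈ {1}; g ≡ 0 at y ∈ {4}; common: ∅.
Collecting: common zeros = ∅, so the count is 0.
Comparison with the Bézout bound: 0 ≤ 2 = deg(f)·deg(g), as expected for curves with no common component (the affine F_11-count falls short of the bound because intersections may lie at infinity, over extension fields, or carry multiplicity).


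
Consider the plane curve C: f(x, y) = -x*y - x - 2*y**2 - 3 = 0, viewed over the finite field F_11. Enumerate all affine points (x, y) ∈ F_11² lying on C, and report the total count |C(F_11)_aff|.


Affine F_11-points: {(0, 2), (0, 9), (3, 1), (3, 3), (4, 4), (4, 5), (5, 6), (5, 8), (8, 0), (8, 7)}; count = 10.

For each of the 121 pairs (x, y) ∈ F_11², evaluate f(x, y) mod 11. Record the zeros.
  x = 0: [0↦8, 1↦6, 2↦0, 3↦1, 4↦9, 5↦2, 6↦2, 7↦9, 8↦1, 9↦0, 10↦6]  zeros at y ∈ {2, 9}
  x = 1: [0↦7, 1↦4, 2↦8, 3↦8, 4↦4, 5↦7, 6↦6, 7↦1, 8↦3, 9↦1, 10↦6]  zeros at y ∈ ∅
  x = 2: [0↦6, 1↦2, 2↦5, 3↦4, 4↦10, 5↦1, 6↦10, 7↦4, 8↦5, 9↦2, 10↦6]  zeros at y ∈ ∅
  x = 3: [0↦5, 1↦0, 2↦2, 3↦0, 4↦5, 5↦6, 6↦3, 7↦7, 8↦7, 9↦3, 10↦6]  zeros at y ∈ {1, 3}
  x = 4: [0↦4, 1↦9, 2↦10, 3↦7, 4↦0, 5↦0, 6↦7, 7↦10, 8↦9, 9↦4, 10↦6]  zeros at y ∈ {4, 5}
  x = 5: [0↦3, 1↦7, 2↦7, 3↦3, 4↦6, 5↦5, 6↦0, 7↦2, 8↦0, 9↦5, 10↦6]  zeros at y ∈ {6, 8}
  x = 6: [0↦2, 1↦5, 2↦4, 3↦10, 4↦1, 5↦10, 6↦4, 7↦5, 8↦2, 9↦6, 10↦6]  zeros at y ∈ ∅
  x = 7: [0↦1, 1↦3, 2↦1, 3↦6, 4↦7, 5↦4, 6↦8, 7↦8, 8↦4, 9↦7, 10↦6]  zeros at y ∈ ∅
  x = 8: [0↦0, 1↦1, 2↦9, 3↦2, 4↦2, 5↦9, 6↦1, 7↦0, 8↦6, 9↦8, 10↦6]  zeros at y ∈ {0, 7}
  x = 9: [0↦10, 1↦10, 2↦6, 3↦9, 4↦8, 5↦3, 6↦5, 7↦3, 8↦8, 9↦9, 10↦6]  zeros at y ∈ ∅
  x = 10: [0↦9, 1↦8, 2↦3, 3↦5, 4↦3, 5↦8, 6↦9, 7↦6, 8↦10, 9↦10, 10↦6]  zeros at y ∈ ∅
Collecting zeros: affine points = {(0, 2), (0, 9), (3, 1), (3, 3), (4, 4), (4, 5), (5, 6), (5, 8), (8, 0), (8, 7)}.
Total count |C(F_11)_aff| = 10.
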